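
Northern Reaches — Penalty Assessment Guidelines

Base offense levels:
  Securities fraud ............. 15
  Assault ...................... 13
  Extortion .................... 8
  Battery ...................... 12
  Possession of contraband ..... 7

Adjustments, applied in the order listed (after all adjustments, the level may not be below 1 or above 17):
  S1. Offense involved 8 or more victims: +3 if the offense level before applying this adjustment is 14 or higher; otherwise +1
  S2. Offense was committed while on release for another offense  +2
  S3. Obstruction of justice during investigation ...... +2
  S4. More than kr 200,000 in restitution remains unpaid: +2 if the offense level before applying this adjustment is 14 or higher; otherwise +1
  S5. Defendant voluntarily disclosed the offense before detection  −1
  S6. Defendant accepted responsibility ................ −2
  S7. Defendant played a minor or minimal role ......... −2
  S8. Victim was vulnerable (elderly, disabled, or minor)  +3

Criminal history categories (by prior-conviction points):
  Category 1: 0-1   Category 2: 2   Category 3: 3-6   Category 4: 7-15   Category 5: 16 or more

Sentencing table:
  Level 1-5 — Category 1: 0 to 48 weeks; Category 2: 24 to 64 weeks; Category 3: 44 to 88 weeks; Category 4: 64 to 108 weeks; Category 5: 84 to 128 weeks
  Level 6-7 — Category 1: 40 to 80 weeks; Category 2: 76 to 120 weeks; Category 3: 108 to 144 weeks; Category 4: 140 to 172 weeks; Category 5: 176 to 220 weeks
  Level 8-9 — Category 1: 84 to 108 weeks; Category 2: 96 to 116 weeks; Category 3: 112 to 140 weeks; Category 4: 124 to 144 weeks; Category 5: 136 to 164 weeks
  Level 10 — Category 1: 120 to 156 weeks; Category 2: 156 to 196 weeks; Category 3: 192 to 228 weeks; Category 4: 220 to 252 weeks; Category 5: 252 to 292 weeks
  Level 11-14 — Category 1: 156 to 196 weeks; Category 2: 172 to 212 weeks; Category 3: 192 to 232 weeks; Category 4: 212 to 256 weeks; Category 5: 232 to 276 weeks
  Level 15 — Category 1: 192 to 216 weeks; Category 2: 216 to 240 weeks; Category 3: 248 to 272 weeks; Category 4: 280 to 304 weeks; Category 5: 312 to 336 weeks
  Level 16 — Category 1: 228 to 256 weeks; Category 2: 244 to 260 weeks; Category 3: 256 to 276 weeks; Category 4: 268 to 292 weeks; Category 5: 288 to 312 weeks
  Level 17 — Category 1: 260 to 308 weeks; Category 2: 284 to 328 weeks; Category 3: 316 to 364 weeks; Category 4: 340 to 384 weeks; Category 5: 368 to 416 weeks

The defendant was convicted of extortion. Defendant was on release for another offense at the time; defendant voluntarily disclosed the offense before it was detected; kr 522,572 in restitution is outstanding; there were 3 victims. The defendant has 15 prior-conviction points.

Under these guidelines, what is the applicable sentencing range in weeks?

Base offense level for extortion: 8.
S1 does not apply.
S2 applies: 8 + 2 = 10.
S3 does not apply.
S4 applies (level before this adjustment is 10 < 14, so +1): 10 + 1 = 11.
S5 applies: 11 − 1 = 10.
S8 does not apply.
Final offense level: 10.
Criminal history: 15 prior points → Category 4 (7-15).
Level 10 falls in the 10 band.
Grid: Level 10 × Category 4 = 220-252 weeks.

220-252 weeks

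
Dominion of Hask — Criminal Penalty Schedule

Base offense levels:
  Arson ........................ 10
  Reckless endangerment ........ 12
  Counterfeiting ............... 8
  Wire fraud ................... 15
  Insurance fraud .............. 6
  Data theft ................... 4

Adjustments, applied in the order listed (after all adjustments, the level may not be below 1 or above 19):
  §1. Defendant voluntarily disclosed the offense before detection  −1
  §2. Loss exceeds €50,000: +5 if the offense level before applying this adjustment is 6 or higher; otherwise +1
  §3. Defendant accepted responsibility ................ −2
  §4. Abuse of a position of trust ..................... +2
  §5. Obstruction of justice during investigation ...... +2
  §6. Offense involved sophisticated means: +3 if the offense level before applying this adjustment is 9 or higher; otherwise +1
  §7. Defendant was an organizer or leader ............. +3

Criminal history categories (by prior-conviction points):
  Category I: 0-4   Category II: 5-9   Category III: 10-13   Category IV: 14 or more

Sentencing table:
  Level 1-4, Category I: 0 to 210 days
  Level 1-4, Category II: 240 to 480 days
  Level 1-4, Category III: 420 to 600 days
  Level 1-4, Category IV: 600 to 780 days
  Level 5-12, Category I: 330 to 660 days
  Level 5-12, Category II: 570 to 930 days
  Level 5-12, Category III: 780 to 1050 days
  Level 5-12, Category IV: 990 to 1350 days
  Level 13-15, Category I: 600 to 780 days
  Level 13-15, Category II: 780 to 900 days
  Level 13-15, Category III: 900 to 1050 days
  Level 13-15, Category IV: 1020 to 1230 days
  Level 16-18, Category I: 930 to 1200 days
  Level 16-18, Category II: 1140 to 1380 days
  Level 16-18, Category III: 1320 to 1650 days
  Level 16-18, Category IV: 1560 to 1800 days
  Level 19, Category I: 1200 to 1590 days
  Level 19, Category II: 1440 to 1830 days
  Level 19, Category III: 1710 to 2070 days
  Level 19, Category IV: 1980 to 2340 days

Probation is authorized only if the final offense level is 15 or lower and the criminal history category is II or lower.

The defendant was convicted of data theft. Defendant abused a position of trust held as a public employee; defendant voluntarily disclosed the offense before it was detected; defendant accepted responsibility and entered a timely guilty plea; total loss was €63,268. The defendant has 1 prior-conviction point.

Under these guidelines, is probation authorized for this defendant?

Base offense level for data theft: 4.
§1 applies: 4 − 1 = 3.
§2 applies (level before this adjustment is 3 < 6, so +1): 3 + 1 = 4.
§3 applies: 4 − 2 = 2.
§4 applies: 2 + 2 = 4.
Final offense level: 4.
Criminal history: 1 prior point → Category I (0-4).
Level 4 falls in the 1-4 band.
Grid: Level 1-4 × Category I = 0-210 days.
Probation check: level 4 ≤ 15 and category I ≤ II → eligible.

Yes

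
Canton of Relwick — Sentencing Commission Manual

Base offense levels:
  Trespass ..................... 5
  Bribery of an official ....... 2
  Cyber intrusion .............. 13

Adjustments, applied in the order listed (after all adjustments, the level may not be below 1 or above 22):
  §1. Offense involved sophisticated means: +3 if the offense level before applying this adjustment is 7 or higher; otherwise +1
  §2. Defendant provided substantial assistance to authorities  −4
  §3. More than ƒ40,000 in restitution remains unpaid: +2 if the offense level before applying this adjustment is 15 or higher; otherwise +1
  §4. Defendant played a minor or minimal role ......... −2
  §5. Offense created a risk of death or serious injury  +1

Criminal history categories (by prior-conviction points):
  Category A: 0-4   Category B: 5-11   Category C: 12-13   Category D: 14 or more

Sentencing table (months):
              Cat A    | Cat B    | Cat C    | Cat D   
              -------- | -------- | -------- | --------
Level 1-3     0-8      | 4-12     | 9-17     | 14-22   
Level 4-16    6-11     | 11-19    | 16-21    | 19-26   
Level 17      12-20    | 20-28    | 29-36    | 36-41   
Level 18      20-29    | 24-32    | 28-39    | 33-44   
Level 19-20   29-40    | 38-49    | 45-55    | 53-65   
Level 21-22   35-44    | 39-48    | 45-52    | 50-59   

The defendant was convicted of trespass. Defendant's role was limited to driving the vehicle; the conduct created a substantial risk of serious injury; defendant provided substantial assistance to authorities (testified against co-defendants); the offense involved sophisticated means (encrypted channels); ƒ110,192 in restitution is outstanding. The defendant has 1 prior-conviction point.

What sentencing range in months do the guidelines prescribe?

Base offense level for trespass: 5.
§1 applies (level before this adjustment is 5 < 7, so +1): 5 + 1 = 6.
§2 applies: 6 − 4 = 2.
§3 applies (level before this adjustment is 2 < 15, so +1): 2 + 1 = 3.
§4 applies: 3 − 2 = 1.
§5 applies: 1 + 1 = 2.
Final offense level: 2.
Criminal history: 1 prior point → Category A (0-4).
Level 2 falls in the 1-3 band.
Grid: Level 1-3 × Category A = 0-8 months.

0-8 months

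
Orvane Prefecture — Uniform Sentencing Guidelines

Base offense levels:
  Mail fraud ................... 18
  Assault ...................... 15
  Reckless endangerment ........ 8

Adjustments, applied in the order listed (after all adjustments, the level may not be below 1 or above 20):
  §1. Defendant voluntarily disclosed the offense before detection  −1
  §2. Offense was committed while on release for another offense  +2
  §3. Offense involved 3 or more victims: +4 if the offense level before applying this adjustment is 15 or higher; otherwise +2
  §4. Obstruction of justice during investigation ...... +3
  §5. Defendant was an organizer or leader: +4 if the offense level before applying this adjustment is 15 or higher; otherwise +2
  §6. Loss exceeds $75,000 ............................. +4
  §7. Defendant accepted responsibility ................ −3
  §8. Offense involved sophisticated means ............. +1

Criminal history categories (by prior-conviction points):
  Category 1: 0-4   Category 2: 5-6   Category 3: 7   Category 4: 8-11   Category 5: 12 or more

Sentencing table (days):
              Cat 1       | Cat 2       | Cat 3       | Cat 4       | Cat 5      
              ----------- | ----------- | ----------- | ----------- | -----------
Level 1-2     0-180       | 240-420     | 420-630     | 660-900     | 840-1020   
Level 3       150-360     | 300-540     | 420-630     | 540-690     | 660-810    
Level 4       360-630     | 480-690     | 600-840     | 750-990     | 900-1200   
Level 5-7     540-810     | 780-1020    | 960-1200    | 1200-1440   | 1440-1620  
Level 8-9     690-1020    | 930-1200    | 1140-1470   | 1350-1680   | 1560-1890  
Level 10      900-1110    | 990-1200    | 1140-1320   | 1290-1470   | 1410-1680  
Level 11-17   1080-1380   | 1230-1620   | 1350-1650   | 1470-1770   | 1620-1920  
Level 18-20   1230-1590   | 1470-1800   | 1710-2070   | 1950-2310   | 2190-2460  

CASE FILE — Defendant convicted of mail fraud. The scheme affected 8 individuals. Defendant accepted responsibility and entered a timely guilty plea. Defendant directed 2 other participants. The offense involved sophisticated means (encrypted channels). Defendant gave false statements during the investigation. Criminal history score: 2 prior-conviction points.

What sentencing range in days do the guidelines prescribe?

1230-1590 days

Base offense level for mail fraud: 18.
§2 does not apply.
§3 applies (level before this adjustment is 18 ≥ 15, so +4): 18 + 4 = 22.
§4 applies: 22 + 3 = 25.
§5 applies (level before this adjustment is 25 ≥ 15, so +4): 25 + 4 = 29.
§6 does not apply.
§7 applies: 29 − 3 = 26.
§8 applies: 26 + 1 = 27.
Level 27 exceeds the maximum of 20; capped at 20.
Final offense level: 20.
Criminal history: 2 prior points → Category 1 (0-4).
Level 20 falls in the 18-20 band.
Grid: Level 18-20 × Category 1 = 1230-1590 days.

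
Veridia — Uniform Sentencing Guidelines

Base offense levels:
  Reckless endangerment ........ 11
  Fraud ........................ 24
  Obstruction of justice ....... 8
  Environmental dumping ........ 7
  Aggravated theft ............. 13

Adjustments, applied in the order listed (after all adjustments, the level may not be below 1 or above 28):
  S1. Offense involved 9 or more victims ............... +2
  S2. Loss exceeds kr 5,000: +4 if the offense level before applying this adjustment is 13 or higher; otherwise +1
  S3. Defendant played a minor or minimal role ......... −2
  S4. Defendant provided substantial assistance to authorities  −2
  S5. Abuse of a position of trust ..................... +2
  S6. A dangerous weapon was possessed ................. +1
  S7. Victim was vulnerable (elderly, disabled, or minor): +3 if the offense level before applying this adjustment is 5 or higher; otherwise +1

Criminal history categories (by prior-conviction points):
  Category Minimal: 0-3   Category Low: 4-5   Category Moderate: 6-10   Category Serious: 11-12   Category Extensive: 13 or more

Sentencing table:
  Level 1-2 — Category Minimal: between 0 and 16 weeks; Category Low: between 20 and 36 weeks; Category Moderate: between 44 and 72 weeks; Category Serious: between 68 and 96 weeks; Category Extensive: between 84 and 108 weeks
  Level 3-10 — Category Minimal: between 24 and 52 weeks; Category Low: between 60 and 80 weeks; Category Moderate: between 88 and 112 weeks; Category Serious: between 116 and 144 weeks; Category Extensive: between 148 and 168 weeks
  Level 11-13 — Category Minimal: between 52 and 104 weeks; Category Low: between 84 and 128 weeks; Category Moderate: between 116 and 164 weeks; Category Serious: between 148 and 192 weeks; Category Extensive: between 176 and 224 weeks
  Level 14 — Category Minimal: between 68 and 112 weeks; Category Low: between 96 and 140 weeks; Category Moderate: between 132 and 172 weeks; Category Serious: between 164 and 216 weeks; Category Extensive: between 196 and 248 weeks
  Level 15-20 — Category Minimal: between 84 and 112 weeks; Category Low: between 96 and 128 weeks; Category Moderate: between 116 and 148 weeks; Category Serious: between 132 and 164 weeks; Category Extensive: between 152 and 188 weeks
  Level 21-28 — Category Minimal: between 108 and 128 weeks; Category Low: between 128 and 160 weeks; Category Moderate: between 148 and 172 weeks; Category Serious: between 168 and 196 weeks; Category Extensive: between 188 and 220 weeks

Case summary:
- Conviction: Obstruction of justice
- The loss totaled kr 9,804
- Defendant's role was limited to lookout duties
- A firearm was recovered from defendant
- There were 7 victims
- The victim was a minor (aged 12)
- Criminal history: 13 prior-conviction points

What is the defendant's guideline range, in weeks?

Base offense level for obstruction of justice: 8.
S2 applies (level before this adjustment is 8 < 13, so +1): 8 + 1 = 9.
S3 applies: 9 − 2 = 7.
S5 does not apply.
S6 applies: 7 + 1 = 8.
S7 applies (level before this adjustment is 8 ≥ 5, so +3): 8 + 3 = 11.
Final offense level: 11.
Criminal history: 13 prior points → Category Extensive (13+).
Level 11 falls in the 11-13 band.
Grid: Level 11-13 × Category Extensive = 176-224 weeks.

176-224 weeks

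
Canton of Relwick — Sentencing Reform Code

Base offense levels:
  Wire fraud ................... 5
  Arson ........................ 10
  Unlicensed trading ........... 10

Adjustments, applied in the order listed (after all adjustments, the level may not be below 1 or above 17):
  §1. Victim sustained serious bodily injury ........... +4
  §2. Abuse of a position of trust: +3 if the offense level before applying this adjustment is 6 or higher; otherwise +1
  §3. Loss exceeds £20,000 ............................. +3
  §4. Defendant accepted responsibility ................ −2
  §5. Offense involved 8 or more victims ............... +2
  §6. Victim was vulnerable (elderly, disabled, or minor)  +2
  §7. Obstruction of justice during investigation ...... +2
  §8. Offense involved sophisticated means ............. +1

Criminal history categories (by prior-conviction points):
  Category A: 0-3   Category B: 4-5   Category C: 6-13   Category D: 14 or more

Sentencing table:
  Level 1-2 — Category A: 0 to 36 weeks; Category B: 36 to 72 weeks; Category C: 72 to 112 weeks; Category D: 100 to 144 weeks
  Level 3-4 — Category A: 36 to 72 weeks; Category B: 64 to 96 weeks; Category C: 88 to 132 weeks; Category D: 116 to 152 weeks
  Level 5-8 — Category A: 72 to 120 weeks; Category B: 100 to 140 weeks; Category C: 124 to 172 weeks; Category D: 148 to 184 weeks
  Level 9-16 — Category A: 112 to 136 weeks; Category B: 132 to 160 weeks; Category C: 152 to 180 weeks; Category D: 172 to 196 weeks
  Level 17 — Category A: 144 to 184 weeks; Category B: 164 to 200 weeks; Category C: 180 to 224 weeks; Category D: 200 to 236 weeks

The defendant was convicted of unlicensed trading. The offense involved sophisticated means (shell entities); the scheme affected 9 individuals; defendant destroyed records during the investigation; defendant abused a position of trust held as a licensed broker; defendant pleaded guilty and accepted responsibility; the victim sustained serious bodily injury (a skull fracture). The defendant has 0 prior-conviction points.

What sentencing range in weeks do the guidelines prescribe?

144-184 weeks

Base offense level for unlicensed trading: 10.
§1 applies: 10 + 4 = 14.
§2 applies (level before this adjustment is 14 ≥ 6, so +3): 14 + 3 = 17.
§4 applies: 17 − 2 = 15.
§5 applies: 15 + 2 = 17.
§6 does not apply.
§7 applies: 17 + 2 = 19.
§8 applies: 19 + 1 = 20.
Level 20 exceeds the maximum of 17; capped at 17.
Final offense level: 17.
Criminal history: 0 prior points → Category A (0-3).
Level 17 falls in the 17 band.
Grid: Level 17 × Category A = 144-184 weeks.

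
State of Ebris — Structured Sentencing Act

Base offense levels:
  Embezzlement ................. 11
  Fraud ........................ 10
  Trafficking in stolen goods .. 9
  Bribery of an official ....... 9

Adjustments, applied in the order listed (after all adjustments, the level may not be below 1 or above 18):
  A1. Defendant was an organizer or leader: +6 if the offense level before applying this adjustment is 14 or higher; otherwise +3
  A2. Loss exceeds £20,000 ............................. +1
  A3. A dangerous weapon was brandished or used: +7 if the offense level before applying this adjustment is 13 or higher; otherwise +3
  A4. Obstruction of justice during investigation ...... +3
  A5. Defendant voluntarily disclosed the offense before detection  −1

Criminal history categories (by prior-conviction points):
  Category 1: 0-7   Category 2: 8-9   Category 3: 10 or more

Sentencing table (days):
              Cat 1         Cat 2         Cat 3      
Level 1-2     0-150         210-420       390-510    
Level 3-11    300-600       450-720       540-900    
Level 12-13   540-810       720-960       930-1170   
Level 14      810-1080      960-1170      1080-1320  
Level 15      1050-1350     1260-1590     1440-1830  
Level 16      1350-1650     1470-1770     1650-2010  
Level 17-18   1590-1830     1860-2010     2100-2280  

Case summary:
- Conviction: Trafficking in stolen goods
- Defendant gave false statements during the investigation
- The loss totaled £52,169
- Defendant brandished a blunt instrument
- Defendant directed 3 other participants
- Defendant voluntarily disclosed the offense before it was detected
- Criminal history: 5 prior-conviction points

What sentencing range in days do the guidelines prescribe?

1590-1830 days

Base offense level for trafficking in stolen goods: 9.
A1 applies (level before this adjustment is 9 < 14, so +3): 9 + 3 = 12.
A2 applies: 12 + 1 = 13.
A3 applies (level before this adjustment is 13 ≥ 13, so +7): 13 + 7 = 20.
A4 applies: 20 + 3 = 23.
A5 applies: 23 − 1 = 22.
Level 22 exceeds the maximum of 18; capped at 18.
Final offense level: 18.
Criminal history: 5 prior points → Category 1 (0-7).
Level 18 falls in the 17-18 band.
Grid: Level 17-18 × Category 1 = 1590-1830 days.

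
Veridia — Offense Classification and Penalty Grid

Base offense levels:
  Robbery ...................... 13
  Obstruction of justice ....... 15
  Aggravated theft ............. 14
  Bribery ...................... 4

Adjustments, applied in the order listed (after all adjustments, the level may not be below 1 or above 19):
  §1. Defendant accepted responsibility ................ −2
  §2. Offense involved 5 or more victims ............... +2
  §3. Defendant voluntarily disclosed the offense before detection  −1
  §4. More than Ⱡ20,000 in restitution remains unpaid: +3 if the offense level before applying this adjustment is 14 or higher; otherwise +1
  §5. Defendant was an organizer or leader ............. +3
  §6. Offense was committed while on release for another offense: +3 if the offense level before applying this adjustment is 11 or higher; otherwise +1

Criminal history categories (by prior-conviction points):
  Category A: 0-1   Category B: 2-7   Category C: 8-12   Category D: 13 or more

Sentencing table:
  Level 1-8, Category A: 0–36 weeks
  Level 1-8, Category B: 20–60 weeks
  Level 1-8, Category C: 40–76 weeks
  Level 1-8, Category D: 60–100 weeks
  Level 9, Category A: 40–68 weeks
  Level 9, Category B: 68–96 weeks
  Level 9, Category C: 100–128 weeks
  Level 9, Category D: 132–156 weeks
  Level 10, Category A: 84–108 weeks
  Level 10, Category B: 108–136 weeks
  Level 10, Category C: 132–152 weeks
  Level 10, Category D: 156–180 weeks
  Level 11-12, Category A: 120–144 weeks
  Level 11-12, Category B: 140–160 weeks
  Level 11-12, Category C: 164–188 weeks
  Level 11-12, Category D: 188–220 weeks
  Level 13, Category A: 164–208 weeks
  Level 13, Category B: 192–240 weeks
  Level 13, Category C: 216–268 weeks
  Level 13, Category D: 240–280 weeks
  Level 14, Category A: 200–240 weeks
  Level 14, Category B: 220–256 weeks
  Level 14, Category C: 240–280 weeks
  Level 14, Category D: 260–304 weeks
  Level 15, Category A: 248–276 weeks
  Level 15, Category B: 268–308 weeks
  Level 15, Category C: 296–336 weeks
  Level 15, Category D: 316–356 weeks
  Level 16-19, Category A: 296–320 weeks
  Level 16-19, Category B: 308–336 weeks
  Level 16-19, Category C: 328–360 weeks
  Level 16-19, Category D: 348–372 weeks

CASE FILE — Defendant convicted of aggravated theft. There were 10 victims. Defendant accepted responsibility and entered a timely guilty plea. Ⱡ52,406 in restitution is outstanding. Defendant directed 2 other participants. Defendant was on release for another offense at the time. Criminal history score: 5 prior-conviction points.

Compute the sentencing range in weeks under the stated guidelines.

308-336 weeks

Base offense level for aggravated theft: 14.
§1 applies: 14 − 2 = 12.
§2 applies: 12 + 2 = 14.
§3 does not apply.
§4 applies (level before this adjustment is 14 ≥ 14, so +3): 14 + 3 = 17.
§5 applies: 17 + 3 = 20.
§6 applies (level before this adjustment is 20 ≥ 11, so +3): 20 + 3 = 23.
Level 23 exceeds the maximum of 19; capped at 19.
Final offense level: 19.
Criminal history: 5 prior points → Category B (2-7).
Level 19 falls in the 16-19 band.
Grid: Level 16-19 × Category B = 308-336 weeks.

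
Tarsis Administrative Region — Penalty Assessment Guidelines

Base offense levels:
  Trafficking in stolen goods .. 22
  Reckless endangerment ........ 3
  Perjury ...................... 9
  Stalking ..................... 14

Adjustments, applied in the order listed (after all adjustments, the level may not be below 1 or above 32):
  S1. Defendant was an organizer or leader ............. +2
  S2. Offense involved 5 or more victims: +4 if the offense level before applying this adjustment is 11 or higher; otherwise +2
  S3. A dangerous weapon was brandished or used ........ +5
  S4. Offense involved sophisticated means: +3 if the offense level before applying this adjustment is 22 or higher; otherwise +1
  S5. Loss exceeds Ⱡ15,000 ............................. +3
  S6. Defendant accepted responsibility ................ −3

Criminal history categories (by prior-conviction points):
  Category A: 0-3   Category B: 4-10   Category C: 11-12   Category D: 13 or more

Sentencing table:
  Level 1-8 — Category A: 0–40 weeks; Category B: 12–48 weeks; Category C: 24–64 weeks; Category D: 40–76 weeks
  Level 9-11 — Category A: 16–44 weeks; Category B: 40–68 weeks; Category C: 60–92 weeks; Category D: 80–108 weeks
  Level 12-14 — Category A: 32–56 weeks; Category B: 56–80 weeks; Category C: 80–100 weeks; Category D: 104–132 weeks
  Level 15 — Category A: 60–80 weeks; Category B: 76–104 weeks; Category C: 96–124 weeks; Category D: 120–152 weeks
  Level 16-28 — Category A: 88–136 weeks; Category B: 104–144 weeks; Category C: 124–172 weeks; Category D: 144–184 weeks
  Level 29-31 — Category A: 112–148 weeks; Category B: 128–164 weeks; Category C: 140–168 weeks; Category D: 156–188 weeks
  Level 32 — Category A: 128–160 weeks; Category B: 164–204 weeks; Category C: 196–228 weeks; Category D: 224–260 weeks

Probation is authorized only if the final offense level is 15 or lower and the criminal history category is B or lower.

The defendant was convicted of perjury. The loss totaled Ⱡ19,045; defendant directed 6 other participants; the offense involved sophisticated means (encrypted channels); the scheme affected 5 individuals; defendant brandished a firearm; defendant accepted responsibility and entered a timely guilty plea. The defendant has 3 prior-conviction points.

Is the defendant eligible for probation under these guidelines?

Base offense level for perjury: 9.
S1 applies: 9 + 2 = 11.
S2 applies (level before this adjustment is 11 ≥ 11, so +4): 11 + 4 = 15.
S3 applies: 15 + 5 = 20.
S4 applies (level before this adjustment is 20 < 22, so +1): 20 + 1 = 21.
S5 applies: 21 + 3 = 24.
S6 applies: 24 − 3 = 21.
Final offense level: 21.
Criminal history: 3 prior points → Category A (0-3).
Level 21 falls in the 16-28 band.
Grid: Level 16-28 × Category A = 88-136 weeks.
Probation check: level 21 > 15 and category A ≤ B → not eligible.

No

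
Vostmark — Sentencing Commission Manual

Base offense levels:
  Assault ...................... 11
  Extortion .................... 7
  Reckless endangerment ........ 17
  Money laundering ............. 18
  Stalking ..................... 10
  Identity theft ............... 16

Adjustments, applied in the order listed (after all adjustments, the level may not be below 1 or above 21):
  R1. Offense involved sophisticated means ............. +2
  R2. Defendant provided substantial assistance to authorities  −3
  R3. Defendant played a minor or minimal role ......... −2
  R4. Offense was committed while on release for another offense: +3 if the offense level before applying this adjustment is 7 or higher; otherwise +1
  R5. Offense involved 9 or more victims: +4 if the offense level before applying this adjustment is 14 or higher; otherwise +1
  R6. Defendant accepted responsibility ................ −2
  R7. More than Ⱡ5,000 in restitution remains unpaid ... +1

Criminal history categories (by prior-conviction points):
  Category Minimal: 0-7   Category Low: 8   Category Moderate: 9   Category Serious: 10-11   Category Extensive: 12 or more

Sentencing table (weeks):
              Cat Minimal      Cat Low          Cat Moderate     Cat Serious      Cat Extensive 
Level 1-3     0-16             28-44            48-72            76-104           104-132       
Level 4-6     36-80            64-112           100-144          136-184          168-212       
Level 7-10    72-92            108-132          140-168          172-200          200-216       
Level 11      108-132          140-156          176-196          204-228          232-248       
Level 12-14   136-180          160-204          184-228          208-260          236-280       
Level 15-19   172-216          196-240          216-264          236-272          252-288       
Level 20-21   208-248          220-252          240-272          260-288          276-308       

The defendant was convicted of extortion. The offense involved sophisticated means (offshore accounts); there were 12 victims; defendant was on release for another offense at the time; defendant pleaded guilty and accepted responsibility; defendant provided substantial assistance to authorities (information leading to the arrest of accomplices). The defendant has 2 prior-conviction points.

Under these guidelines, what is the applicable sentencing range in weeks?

Base offense level for extortion: 7.
R1 applies: 7 + 2 = 9.
R2 applies: 9 − 3 = 6.
R4 applies (level before this adjustment is 6 < 7, so +1): 6 + 1 = 7.
R5 applies (level before this adjustment is 7 < 14, so +1): 7 + 1 = 8.
R6 applies: 8 − 2 = 6.
Final offense level: 6.
Criminal history: 2 prior points → Category Minimal (0-7).
Level 6 falls in the 4-6 band.
Grid: Level 4-6 × Category Minimal = 36-80 weeks.

36-80 weeks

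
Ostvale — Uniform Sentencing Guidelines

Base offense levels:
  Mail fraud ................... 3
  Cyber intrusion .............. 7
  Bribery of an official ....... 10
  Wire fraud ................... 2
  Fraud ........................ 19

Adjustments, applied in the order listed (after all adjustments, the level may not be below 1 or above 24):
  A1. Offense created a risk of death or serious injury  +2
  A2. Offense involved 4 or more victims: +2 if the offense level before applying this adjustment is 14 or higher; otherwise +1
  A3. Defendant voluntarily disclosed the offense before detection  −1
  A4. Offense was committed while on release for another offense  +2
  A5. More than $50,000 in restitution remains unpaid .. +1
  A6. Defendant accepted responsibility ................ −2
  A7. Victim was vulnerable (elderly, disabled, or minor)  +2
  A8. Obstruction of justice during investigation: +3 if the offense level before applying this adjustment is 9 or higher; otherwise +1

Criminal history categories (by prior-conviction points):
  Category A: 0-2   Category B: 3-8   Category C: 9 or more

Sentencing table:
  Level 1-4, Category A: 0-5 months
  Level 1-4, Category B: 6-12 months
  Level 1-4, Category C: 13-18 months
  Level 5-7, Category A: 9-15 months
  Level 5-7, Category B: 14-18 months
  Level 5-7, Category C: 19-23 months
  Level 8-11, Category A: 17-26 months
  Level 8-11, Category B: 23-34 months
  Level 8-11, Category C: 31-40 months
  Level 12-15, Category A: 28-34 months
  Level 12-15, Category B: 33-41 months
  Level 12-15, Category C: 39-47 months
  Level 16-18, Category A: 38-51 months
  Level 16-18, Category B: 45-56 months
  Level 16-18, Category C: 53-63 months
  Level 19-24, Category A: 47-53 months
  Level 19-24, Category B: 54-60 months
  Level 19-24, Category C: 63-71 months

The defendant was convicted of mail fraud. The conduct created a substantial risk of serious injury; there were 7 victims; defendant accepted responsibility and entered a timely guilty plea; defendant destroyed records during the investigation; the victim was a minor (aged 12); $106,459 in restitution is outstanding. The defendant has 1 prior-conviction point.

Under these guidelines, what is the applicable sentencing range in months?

Base offense level for mail fraud: 3.
A1 applies: 3 + 2 = 5.
A2 applies (level before this adjustment is 5 < 14, so +1): 5 + 1 = 6.
A3 does not apply.
A4 does not apply.
A5 applies: 6 + 1 = 7.
A6 applies: 7 − 2 = 5.
A7 applies: 5 + 2 = 7.
A8 applies (level before this adjustment is 7 < 9, so +1): 7 + 1 = 8.
Final offense level: 8.
Criminal history: 1 prior point → Category A (0-2).
Level 8 falls in the 8-11 band.
Grid: Level 8-11 × Category A = 17-26 months.

17-26 months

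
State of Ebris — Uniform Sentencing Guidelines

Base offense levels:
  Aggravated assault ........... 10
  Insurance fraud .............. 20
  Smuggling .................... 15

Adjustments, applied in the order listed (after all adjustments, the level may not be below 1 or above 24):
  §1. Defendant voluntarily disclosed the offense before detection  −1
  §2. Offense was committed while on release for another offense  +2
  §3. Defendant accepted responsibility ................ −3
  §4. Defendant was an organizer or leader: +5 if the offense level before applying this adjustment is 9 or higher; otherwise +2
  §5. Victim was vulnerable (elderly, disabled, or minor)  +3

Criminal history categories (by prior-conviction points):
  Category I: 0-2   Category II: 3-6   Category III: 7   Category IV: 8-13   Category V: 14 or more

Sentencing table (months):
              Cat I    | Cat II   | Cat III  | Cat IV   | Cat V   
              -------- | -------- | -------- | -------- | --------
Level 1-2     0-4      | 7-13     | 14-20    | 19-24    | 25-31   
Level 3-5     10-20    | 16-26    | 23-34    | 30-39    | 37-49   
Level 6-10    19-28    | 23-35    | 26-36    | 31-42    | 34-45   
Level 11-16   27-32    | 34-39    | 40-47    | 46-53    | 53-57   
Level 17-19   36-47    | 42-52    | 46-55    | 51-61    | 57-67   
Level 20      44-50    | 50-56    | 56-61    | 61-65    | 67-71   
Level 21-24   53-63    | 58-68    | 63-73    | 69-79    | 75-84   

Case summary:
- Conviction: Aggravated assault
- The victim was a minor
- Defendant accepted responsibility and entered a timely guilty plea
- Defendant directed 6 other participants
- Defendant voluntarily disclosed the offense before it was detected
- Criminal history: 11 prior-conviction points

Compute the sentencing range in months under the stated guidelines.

Base offense level for aggravated assault: 10.
§1 applies: 10 − 1 = 9.
§2 does not apply.
§3 applies: 9 − 3 = 6.
§4 applies (level before this adjustment is 6 < 9, so +2): 6 + 2 = 8.
§5 applies: 8 + 3 = 11.
Final offense level: 11.
Criminal history: 11 prior points → Category IV (8-13).
Level 11 falls in the 11-16 band.
Grid: Level 11-16 × Category IV = 46-53 months.

46-53 months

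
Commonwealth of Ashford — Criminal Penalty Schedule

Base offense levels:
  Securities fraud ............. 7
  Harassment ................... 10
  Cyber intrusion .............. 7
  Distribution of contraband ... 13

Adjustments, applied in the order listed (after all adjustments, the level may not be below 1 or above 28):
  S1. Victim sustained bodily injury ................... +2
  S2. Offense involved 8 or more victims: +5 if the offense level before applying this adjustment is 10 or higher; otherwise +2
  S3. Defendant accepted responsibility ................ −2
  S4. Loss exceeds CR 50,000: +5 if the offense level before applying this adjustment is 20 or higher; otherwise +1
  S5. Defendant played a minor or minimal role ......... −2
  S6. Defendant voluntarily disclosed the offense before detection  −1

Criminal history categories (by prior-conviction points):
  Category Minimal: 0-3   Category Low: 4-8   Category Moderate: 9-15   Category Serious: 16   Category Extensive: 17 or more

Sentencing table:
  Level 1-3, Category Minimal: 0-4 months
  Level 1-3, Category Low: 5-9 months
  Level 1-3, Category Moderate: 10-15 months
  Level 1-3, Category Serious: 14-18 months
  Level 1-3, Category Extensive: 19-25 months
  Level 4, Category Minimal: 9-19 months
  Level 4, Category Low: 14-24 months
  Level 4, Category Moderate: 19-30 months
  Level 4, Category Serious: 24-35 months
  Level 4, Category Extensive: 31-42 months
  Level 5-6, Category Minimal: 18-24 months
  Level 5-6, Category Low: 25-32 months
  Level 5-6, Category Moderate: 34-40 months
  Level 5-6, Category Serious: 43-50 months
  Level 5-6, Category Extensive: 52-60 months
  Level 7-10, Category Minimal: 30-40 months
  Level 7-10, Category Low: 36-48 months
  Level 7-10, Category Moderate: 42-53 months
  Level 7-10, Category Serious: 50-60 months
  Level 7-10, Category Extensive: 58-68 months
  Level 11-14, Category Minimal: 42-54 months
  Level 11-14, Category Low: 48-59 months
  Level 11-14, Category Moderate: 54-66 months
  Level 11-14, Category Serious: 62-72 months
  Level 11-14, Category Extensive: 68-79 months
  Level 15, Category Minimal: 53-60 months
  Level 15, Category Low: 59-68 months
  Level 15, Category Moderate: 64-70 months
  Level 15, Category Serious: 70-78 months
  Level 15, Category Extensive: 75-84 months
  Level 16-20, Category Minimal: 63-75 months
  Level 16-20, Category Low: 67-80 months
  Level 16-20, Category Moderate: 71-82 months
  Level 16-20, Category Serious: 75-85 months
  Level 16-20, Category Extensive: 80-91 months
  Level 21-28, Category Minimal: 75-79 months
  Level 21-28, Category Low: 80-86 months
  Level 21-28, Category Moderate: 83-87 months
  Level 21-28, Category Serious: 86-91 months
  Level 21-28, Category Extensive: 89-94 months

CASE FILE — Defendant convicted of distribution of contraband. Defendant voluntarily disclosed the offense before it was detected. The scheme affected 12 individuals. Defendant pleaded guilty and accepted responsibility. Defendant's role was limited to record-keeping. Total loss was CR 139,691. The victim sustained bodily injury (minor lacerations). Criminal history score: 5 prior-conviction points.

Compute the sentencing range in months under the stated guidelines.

67-80 months

Base offense level for distribution of contraband: 13.
S1 applies: 13 + 2 = 15.
S2 applies (level before this adjustment is 15 ≥ 10, so +5): 15 + 5 = 20.
S3 applies: 20 − 2 = 18.
S4 applies (level before this adjustment is 18 < 20, so +1): 18 + 1 = 19.
S5 applies: 19 − 2 = 17.
S6 applies: 17 − 1 = 16.
Final offense level: 16.
Criminal history: 5 prior points → Category Low (4-8).
Level 16 falls in the 16-20 band.
Grid: Level 16-20 × Category Low = 67-80 months.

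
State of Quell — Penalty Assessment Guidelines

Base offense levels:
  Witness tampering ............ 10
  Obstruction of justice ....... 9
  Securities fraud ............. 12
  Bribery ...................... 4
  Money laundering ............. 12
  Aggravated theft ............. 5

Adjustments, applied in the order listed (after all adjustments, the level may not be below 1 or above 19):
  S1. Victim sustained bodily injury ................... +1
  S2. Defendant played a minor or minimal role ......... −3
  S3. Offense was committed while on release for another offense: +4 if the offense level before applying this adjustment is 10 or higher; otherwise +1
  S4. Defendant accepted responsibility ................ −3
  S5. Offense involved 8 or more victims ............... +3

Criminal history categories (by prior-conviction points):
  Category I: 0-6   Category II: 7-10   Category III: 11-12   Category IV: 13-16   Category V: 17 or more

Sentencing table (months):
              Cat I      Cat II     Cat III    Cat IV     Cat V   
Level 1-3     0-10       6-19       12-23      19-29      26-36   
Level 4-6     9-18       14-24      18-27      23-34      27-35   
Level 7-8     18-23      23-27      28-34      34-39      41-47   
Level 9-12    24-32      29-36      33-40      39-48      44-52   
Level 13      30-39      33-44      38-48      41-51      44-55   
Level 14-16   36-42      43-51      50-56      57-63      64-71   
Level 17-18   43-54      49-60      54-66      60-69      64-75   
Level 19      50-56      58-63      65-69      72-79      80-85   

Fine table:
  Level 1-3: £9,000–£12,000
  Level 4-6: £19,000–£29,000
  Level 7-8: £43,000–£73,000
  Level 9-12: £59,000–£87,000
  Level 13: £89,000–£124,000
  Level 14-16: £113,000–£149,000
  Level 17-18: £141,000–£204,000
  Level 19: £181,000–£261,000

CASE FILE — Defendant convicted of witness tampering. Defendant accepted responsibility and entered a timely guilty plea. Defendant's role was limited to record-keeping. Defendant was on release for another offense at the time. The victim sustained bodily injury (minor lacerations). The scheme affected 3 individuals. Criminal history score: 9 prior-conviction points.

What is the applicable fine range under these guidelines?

Base offense level for witness tampering: 10.
S1 applies: 10 + 1 = 11.
S2 applies: 11 − 3 = 8.
S3 applies (level before this adjustment is 8 < 10, so +1): 8 + 1 = 9.
S4 applies: 9 − 3 = 6.
S5 does not apply.
Final offense level: 6.
Level 6 falls in the 4-6 band.
Fine table: Level 4-6 → £19,000–£29,000.

£19,000–£29,000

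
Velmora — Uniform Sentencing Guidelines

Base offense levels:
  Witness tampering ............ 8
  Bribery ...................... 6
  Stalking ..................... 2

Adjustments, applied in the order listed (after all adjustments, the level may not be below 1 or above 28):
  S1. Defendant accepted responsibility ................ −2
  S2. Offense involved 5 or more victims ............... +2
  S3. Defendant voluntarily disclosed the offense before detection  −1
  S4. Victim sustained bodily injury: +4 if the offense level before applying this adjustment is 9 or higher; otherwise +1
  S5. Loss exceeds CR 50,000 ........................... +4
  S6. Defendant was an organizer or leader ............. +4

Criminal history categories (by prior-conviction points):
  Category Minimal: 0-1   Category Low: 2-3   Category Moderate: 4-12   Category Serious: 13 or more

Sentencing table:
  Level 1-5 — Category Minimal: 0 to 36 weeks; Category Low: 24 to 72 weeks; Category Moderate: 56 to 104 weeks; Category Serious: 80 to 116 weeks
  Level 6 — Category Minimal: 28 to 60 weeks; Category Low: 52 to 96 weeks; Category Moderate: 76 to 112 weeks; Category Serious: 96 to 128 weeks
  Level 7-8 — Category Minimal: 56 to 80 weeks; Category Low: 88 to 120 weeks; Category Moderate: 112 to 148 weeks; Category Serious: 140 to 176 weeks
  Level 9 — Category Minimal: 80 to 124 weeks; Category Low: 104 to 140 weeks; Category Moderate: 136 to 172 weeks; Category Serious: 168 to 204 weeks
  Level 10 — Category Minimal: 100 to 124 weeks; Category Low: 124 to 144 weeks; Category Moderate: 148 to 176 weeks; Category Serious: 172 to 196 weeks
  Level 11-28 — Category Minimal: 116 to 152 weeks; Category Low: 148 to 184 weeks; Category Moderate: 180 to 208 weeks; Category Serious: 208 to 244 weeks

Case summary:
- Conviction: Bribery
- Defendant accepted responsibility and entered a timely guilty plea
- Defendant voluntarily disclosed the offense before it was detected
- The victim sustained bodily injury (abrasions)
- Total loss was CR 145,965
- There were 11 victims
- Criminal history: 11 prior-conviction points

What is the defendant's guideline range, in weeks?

148-176 weeks

Base offense level for bribery: 6.
S1 applies: 6 − 2 = 4.
S2 applies: 4 + 2 = 6.
S3 applies: 6 − 1 = 5.
S4 applies (level before this adjustment is 5 < 9, so +1): 5 + 1 = 6.
S5 applies: 6 + 4 = 10.
S6 does not apply.
Final offense level: 10.
Criminal history: 11 prior points → Category Moderate (4-12).
Level 10 falls in the 10 band.
Grid: Level 10 × Category Moderate = 148-176 weeks.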